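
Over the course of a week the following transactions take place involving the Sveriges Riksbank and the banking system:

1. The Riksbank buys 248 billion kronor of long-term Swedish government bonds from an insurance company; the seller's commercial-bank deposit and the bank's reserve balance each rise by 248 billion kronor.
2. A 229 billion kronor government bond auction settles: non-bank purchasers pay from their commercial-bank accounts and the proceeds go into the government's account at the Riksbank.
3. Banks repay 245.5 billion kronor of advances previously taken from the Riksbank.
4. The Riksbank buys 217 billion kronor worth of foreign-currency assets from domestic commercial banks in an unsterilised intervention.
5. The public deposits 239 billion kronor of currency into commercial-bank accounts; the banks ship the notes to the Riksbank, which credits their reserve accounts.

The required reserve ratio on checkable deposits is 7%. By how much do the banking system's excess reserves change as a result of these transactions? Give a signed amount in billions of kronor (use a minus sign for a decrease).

Asset purchase (from non-banks) 248 billion kronor: reserves +248B, deposits +248B.
Government account inflow 229 billion kronor: reserves −229B, deposits −229B.
Discount-window repayment 245.5 billion kronor: reserves −245.5B, deposits 0.
FX purchase 217 billion kronor: reserves +217B, deposits 0.
Currency deposit 239 billion kronor: reserves +239B, deposits +239B.
Totals: Δreserves = +229.5B, Δdeposits = +258B.
Δrequired reserves = 7% × +258B = +18.06B.
Δexcess reserves = Δreserves − Δrequired = +229.5B − (+18.06B) = +211.44 billion.

+211.44 billion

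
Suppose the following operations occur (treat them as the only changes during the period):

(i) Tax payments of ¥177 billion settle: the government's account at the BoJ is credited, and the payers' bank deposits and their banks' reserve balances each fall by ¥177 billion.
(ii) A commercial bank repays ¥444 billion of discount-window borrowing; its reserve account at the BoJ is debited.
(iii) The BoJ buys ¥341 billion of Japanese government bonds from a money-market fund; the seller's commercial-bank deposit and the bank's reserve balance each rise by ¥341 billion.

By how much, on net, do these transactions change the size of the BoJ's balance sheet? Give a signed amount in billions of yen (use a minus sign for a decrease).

-¥103 billion

Government account inflow ¥177 billion: only the composition of liabilities changes → 0.
Discount-window repayment ¥444 billion: a BoJ asset is shed → −¥444B.
Asset purchase (from non-banks) ¥341 billion: a BoJ asset is acquired → +¥341B.
Net: 0 − 444 + 341 = -¥103 billion.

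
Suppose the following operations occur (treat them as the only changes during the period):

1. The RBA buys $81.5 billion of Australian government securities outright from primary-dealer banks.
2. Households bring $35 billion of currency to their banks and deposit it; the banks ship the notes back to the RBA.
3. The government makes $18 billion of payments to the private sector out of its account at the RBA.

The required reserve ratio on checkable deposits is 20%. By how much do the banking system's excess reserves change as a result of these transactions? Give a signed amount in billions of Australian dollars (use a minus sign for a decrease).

OMO purchase (from banks) $81.5 billion: reserves +$81.5B, deposits 0.
Currency deposit $35 billion: reserves +$35B, deposits +$35B.
Government spending $18 billion: reserves +$18B, deposits +$18B.
Totals: Δreserves = +$134.5B, Δdeposits = +$53B.
Δrequired reserves = 20% × +$53B = +$10.6B.
Δexcess reserves = Δreserves − Δrequired = +$134.5B − (+$10.6B) = +$123.9 billion.

+$123.9 billion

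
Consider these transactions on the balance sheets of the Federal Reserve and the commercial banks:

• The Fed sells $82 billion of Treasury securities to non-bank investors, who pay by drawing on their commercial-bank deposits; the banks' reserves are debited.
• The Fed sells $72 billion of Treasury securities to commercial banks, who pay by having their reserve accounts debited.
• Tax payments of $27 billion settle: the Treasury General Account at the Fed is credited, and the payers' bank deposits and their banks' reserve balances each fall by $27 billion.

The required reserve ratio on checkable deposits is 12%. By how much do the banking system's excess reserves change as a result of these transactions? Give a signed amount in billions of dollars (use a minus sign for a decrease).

-$167.92 billion

Asset sale (to non-banks) $82 billion: reserves −$82B, deposits −$82B.
OMO sale (to banks) $72 billion: reserves −$72B, deposits 0.
Government account inflow $27 billion: reserves −$27B, deposits −$27B.
Totals: Δreserves = −$181B, Δdeposits = −$109B.
Δrequired reserves = 12% × −$109B = −$13.08B.
Δexcess reserves = Δreserves − Δrequired = −$181B − (−$13.08B) = -$167.92 billion.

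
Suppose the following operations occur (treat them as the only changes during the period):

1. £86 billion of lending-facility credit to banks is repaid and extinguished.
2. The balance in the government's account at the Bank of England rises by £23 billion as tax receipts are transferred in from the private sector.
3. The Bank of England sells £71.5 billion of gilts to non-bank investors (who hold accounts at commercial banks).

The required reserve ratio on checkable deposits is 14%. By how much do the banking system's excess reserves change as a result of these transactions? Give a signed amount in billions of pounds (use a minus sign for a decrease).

Discount-window repayment £86 billion: reserves −£86B, deposits 0.
Government account inflow £23 billion: reserves −£23B, deposits −£23B.
Asset sale (to non-banks) £71.5 billion: reserves −£71.5B, deposits −£71.5B.
Totals: Δreserves = −£180.5B, Δdeposits = −£94.5B.
Δrequired reserves = 14% × −£94.5B = −£13.23B.
Δexcess reserves = Δreserves − Δrequired = −£180.5B − (−£13.23B) = -£167.27 billion.

-£167.27 billion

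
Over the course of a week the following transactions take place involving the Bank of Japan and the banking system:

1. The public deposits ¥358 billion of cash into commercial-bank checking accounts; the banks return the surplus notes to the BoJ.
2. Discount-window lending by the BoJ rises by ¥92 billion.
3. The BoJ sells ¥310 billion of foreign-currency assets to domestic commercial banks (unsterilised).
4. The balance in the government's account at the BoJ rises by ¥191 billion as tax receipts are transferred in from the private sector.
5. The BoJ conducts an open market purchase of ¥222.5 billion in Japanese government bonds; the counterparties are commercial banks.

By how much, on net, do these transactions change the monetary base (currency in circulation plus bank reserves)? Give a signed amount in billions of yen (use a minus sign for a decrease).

-¥186.5 billion

Currency deposit ¥358 billion: just a shift between currency and reserves — both are base money → 0.
Discount-window loan ¥92 billion: BoJ balance sheet expands → +¥92B.
FX sale ¥310 billion: BoJ balance sheet contracts → −¥310B.
Government account inflow ¥191 billion: reserves shift to a non-base liability → −¥191B.
OMO purchase (from banks) ¥222.5 billion: BoJ balance sheet expands → +¥222.5B.
Net: 0 + 92 − 310 − 191 + 222.5 = -¥186.5 billion.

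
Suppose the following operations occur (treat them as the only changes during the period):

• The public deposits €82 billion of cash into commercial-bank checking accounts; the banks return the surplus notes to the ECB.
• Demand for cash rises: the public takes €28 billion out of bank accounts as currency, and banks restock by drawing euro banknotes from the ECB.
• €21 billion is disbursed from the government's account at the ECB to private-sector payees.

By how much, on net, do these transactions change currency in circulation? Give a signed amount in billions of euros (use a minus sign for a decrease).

-€54 billion

ECB balance sheet:
  Assets:      no change
  Liabilities: Bank reserves +€75B, Currency in circulation −€54B, Government deposits −€21B
So the change in currency in circulation is -€54 billion.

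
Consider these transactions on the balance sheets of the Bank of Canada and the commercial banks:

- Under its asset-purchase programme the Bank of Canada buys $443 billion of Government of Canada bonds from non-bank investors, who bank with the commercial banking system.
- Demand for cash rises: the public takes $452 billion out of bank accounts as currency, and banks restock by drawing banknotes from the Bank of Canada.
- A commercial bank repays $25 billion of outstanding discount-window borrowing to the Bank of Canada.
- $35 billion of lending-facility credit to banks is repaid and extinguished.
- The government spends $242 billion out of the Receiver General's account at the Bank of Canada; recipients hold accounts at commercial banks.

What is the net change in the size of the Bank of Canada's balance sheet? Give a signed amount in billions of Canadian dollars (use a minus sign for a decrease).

Asset purchase (from non-banks) $443 billion: a Bank of Canada asset is acquired → +$443B.
Currency withdrawal $452 billion: only the composition of liabilities changes → 0.
Discount-window repayment $25 billion: a Bank of Canada asset is shed → −$25B.
Discount-window repayment $35 billion: a Bank of Canada asset is shed → −$35B.
Government spending $242 billion: only the composition of liabilities changes → 0.
Net: 443 + 0 − 25 − 35 + 0 = +$383 billion.

+$383 billion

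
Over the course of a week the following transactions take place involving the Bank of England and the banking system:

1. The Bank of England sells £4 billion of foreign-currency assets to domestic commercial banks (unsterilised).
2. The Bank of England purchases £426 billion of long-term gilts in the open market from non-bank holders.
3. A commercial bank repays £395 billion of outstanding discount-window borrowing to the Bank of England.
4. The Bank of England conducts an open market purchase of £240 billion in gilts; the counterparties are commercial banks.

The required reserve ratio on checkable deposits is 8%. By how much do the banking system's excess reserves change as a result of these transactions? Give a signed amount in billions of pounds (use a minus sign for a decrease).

+£232.92 billion

FX sale £4 billion: reserves −£4B, deposits 0.
Asset purchase (from non-banks) £426 billion: reserves +£426B, deposits +£426B.
Discount-window repayment £395 billion: reserves −£395B, deposits 0.
OMO purchase (from banks) £240 billion: reserves +£240B, deposits 0.
Totals: Δreserves = +£267B, Δdeposits = +£426B.
Δrequired reserves = 8% × +£426B = +£34.08B.
Δexcess reserves = Δreserves − Δrequired = +£267B − (+£34.08B) = +£232.92 billion.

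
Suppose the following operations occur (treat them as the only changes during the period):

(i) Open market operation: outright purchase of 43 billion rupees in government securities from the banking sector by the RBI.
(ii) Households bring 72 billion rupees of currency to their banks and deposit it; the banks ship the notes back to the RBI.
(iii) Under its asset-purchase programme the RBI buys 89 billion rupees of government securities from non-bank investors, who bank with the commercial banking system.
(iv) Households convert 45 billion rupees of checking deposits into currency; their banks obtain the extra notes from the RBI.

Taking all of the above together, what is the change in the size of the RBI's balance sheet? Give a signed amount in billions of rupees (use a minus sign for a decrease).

RBI balance sheet:
  Assets:      Securities +132B
  Liabilities: Bank reserves +159B, Currency in circulation −27B
Commercial banking system:
  Assets:      Reserves at CB +159B, Securities −43B
  Liabilities: Checkable deposits +116B
Change in total RBI assets = +132 billion.

+132 billion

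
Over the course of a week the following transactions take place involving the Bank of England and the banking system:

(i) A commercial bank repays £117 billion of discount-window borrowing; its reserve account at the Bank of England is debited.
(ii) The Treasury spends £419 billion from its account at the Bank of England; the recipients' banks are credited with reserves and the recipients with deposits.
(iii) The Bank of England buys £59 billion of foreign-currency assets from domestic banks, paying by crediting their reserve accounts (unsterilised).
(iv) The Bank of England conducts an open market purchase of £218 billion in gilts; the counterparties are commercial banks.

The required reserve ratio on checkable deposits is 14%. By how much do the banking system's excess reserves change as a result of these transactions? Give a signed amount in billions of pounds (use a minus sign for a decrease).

+£520.34 billion

Discount-window repayment £117 billion: reserves −£117B, deposits 0.
Government spending £419 billion: reserves +£419B, deposits +£419B.
FX purchase £59 billion: reserves +£59B, deposits 0.
OMO purchase (from banks) £218 billion: reserves +£218B, deposits 0.
Totals: Δreserves = +£579B, Δdeposits = +£419B.
Δrequired reserves = 14% × +£419B = +£58.66B.
Δexcess reserves = Δreserves − Δrequired = +£579B − (+£58.66B) = +£520.34 billion.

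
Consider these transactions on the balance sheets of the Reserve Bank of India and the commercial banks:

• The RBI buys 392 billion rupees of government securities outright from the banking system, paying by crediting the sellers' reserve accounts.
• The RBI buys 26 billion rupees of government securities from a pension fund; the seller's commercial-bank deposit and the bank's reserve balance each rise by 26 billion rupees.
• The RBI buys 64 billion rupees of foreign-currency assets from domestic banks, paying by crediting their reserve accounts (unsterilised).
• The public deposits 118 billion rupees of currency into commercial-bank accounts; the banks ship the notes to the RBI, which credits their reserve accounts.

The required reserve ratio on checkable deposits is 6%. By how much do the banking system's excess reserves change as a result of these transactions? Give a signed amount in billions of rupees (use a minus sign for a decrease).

+591.36 billion

OMO purchase (from banks) 392 billion rupees: reserves +392B, deposits 0.
Asset purchase (from non-banks) 26 billion rupees: reserves +26B, deposits +26B.
FX purchase 64 billion rupees: reserves +64B, deposits 0.
Currency deposit 118 billion rupees: reserves +118B, deposits +118B.
Totals: Δreserves = +600B, Δdeposits = +144B.
Δrequired reserves = 6% × +144B = +8.64B.
Δexcess reserves = Δreserves − Δrequired = +600B − (+8.64B) = +591.36 billion.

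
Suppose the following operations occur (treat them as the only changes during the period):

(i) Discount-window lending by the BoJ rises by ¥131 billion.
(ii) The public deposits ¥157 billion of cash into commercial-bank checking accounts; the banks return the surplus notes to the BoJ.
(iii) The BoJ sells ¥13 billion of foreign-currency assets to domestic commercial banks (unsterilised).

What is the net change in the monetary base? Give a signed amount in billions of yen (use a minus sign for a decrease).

+¥118 billion

Discount-window loan ¥131 billion: BoJ balance sheet expands → +¥131B.
Currency deposit ¥157 billion: just a shift between currency and reserves — both are base money → 0.
FX sale ¥13 billion: BoJ balance sheet contracts → −¥13B.
Net: 131 + 0 − 13 = +¥118 billion.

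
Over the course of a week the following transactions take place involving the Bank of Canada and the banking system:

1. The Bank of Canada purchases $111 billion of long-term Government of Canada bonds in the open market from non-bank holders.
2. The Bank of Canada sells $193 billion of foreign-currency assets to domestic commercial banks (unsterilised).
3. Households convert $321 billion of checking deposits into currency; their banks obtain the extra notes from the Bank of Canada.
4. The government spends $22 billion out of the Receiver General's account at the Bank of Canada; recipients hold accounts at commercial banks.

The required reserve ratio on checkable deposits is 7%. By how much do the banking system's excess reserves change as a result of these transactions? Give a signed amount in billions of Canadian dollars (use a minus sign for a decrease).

-$367.84 billion

Asset purchase (from non-banks) $111 billion: reserves +$111B, deposits +$111B.
FX sale $193 billion: reserves −$193B, deposits 0.
Currency withdrawal $321 billion: reserves −$321B, deposits −$321B.
Government spending $22 billion: reserves +$22B, deposits +$22B.
Totals: Δreserves = −$381B, Δdeposits = −$188B.
Δrequired reserves = 7% × −$188B = −$13.16B.
Δexcess reserves = Δreserves − Δrequired = −$381B − (−$13.16B) = -$367.84 billion.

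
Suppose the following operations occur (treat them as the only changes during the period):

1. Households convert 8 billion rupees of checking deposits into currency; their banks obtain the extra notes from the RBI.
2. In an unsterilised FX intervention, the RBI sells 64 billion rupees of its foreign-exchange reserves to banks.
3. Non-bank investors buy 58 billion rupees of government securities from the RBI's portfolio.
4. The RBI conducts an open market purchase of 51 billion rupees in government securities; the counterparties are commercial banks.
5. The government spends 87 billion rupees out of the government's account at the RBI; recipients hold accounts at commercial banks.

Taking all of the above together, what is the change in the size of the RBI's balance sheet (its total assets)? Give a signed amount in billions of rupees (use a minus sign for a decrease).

-71 billion

RBI balance sheet:
  Assets:      Securities −7B, Foreign assets −64B
  Liabilities: Bank reserves +8B, Currency in circulation +8B, Government deposits −87B
Commercial banking system:
  Assets:      Reserves at CB +8B, Securities −51B, Foreign assets +64B
  Liabilities: Checkable deposits +21B
Change in total RBI assets = -71 billion.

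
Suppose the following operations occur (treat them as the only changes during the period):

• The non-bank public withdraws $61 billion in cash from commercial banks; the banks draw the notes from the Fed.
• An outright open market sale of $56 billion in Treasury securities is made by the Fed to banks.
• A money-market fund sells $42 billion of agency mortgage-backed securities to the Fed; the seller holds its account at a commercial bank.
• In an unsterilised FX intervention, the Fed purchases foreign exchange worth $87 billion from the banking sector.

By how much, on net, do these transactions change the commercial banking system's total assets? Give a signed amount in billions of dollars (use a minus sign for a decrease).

-$19 billion

Fed balance sheet:
  Assets:      Securities −$14B, Foreign assets +$87B
  Liabilities: Bank reserves +$12B, Currency in circulation +$61B
Commercial banking system:
  Assets:      Reserves at CB +$12B, Securities +$56B, Foreign assets −$87B
  Liabilities: Checkable deposits −$19B
Change in total bank assets = -$19 billion.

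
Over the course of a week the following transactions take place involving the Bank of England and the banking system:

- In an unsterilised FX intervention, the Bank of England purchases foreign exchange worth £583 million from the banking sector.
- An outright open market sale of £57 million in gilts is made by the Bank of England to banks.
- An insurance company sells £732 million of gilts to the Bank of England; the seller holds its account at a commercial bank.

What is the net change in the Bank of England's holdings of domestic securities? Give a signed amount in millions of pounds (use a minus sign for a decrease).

+£675 million

FX purchase £583 million: the Bank of England's securities portfolio is untouched → 0.
OMO sale (to banks) £57 million: securities removed from the Bank of England's portfolio → −£57M.
Asset purchase (from non-banks) £732 million: securities added to the Bank of England's portfolio → +£732M.
Net: 0 − 57 + 732 = +£675 million.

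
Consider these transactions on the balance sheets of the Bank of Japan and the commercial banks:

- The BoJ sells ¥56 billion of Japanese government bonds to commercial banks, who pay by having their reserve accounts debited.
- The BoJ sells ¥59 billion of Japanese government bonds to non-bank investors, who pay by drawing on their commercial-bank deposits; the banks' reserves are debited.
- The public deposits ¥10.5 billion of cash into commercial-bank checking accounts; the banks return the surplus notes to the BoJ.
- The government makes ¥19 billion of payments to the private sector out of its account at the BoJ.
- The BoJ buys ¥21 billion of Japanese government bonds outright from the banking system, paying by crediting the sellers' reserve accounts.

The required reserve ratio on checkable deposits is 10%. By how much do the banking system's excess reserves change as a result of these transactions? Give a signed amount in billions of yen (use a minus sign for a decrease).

OMO sale (to banks) ¥56 billion: reserves −¥56B, deposits 0.
Asset sale (to non-banks) ¥59 billion: reserves −¥59B, deposits −¥59B.
Currency deposit ¥10.5 billion: reserves +¥10.5B, deposits +¥10.5B.
Government spending ¥19 billion: reserves +¥19B, deposits +¥19B.
OMO purchase (from banks) ¥21 billion: reserves +¥21B, deposits 0.
Totals: Δreserves = −¥64.5B, Δdeposits = −¥29.5B.
Δrequired reserves = 10% × −¥29.5B = −¥2.95B.
Δexcess reserves = Δreserves − Δrequired = −¥64.5B − (−¥2.95B) = -¥61.55 billion.

-¥61.55 billion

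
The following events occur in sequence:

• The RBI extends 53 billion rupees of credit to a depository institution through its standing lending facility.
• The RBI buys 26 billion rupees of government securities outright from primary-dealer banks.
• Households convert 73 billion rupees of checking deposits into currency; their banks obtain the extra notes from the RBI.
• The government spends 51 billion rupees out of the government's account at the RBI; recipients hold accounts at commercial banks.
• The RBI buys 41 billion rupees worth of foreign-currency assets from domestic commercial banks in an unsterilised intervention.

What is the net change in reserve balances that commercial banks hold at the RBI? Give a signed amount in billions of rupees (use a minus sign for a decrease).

Discount-window loan 53 billion rupees: the loan is credited to the bank's reserve account → +53B.
OMO purchase (from banks) 26 billion rupees: the RBI pays by crediting reserve accounts → +26B.
Currency withdrawal 73 billion rupees: banks swap reserves for currency → −73B.
Government spending 51 billion rupees: government payments flow into bank reserve accounts → +51B.
FX purchase 41 billion rupees: the RBI pays by crediting reserve accounts → +41B.
Net: 53 + 26 − 73 + 51 + 41 = +98 billion.

+98 billion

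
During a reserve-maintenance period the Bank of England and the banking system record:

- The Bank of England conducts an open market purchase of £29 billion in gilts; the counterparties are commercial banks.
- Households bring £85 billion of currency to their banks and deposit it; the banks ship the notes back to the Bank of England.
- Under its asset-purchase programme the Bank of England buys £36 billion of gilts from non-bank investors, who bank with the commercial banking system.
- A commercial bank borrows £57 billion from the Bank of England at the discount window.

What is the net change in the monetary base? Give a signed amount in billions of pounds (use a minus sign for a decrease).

OMO purchase (from banks) £29 billion: Bank of England balance sheet expands → +£29B.
Currency deposit £85 billion: just a shift between currency and reserves — both are base money → 0.
Asset purchase (from non-banks) £36 billion: Bank of England balance sheet expands → +£36B.
Discount-window loan £57 billion: Bank of England balance sheet expands → +£57B.
Net: 29 + 0 + 36 + 57 = +£122 billion.

+£122 billion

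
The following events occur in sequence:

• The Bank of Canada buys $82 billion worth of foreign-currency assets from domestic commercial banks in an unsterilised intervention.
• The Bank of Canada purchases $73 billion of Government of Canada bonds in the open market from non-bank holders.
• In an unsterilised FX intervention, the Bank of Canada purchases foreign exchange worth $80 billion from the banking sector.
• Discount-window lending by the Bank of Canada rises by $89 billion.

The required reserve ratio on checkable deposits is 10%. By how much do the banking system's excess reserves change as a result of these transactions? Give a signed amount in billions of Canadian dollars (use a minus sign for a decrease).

FX purchase $82 billion: reserves +$82B, deposits 0.
Asset purchase (from non-banks) $73 billion: reserves +$73B, deposits +$73B.
FX purchase $80 billion: reserves +$80B, deposits 0.
Discount-window loan $89 billion: reserves +$89B, deposits 0.
Totals: Δreserves = +$324B, Δdeposits = +$73B.
Δrequired reserves = 10% × +$73B = +$7.3B.
Δexcess reserves = Δreserves − Δrequired = +$324B − (+$7.3B) = +$316.7 billion.

+$316.7 billion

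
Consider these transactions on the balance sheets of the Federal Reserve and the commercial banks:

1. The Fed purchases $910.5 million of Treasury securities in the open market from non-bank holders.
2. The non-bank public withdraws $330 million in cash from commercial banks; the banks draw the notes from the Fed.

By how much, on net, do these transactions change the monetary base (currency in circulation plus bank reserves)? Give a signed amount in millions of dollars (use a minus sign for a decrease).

+$910.5 million

Asset purchase (from non-banks) $910.5 million: Fed balance sheet expands → +$910.5M.
Currency withdrawal $330 million: just a shift between currency and reserves — both are base money → 0.
Net: 910.5 + 0 = +$910.5 million.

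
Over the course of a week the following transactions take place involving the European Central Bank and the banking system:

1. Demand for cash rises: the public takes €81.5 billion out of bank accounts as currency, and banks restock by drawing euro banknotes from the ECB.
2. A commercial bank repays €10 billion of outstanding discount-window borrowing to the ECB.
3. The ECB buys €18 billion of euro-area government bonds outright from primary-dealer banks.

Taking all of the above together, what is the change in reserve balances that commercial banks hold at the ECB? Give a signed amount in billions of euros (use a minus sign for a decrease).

-€73.5 billion

Currency withdrawal €81.5 billion: banks swap reserves for currency → −€81.5B.
Discount-window repayment €10 billion: repayment is debited from reserves → −€10B.
OMO purchase (from banks) €18 billion: the ECB pays by crediting reserve accounts → +€18B.
Net: −81.5 − 10 + 18 = -€73.5 billion.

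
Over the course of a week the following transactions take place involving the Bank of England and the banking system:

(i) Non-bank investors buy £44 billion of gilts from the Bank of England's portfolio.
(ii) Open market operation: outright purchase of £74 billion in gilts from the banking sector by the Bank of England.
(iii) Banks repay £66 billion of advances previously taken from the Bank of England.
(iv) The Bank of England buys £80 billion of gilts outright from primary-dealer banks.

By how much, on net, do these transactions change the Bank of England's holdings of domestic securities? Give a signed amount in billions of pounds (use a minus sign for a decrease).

Bank of England balance sheet:
  Assets:      Securities +£110B, Loans to banks −£66B
  Liabilities: Bank reserves +£44B
So the change in the Bank of England's holdings of domestic securities is +£110 billion.

+£110 billion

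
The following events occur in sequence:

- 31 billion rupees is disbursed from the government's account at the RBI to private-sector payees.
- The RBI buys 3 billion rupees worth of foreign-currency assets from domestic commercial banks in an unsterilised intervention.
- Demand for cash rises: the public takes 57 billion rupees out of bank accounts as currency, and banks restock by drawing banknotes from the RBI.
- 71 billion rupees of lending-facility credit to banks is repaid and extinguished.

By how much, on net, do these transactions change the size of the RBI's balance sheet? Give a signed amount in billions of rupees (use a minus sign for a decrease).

RBI balance sheet:
  Assets:      Loans to banks −71B, Foreign assets +3B
  Liabilities: Bank reserves −94B, Currency in circulation +57B, Government deposits −31B
Commercial banking system:
  Assets:      Reserves at CB −94B, Foreign assets −3B
  Liabilities: Checkable deposits −26B, Borrowings from CB −71B
Change in total RBI assets = -68 billion.

-68 billion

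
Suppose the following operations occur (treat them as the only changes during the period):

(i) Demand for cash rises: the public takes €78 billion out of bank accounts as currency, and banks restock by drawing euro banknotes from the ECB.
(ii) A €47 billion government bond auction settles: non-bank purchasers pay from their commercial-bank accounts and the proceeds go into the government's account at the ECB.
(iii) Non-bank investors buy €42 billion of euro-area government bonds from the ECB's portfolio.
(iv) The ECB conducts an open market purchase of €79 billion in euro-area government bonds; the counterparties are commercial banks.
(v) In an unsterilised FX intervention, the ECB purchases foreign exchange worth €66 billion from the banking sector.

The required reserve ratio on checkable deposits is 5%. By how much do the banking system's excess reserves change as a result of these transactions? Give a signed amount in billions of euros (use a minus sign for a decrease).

Currency withdrawal €78 billion: reserves −€78B, deposits −€78B.
Government account inflow €47 billion: reserves −€47B, deposits −€47B.
Asset sale (to non-banks) €42 billion: reserves −€42B, deposits −€42B.
OMO purchase (from banks) €79 billion: reserves +€79B, deposits 0.
FX purchase €66 billion: reserves +€66B, deposits 0.
Totals: Δreserves = −€22B, Δdeposits = −€167B.
Δrequired reserves = 5% × −€167B = −€8.35B.
Δexcess reserves = Δreserves − Δrequired = −€22B − (−€8.35B) = -€13.65 billion.

-€13.65 billion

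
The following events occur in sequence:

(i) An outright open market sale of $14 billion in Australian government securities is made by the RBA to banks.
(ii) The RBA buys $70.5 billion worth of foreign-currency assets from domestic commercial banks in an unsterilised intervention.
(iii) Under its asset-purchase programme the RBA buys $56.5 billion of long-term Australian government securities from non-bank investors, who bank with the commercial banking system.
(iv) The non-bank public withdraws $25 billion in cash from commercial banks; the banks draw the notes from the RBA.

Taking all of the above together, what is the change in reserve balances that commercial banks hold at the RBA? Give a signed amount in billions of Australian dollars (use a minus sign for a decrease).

+$88 billion

OMO sale (to banks) $14 billion: the buying banks pay out of their reserve balances → −$14B.
FX purchase $70.5 billion: the RBA pays by crediting reserve accounts → +$70.5B.
Asset purchase (from non-banks) $56.5 billion: the RBA pays by crediting reserve accounts → +$56.5B.
Currency withdrawal $25 billion: banks swap reserves for currency → −$25B.
Net: −14 + 70.5 + 56.5 − 25 = +$88 billion.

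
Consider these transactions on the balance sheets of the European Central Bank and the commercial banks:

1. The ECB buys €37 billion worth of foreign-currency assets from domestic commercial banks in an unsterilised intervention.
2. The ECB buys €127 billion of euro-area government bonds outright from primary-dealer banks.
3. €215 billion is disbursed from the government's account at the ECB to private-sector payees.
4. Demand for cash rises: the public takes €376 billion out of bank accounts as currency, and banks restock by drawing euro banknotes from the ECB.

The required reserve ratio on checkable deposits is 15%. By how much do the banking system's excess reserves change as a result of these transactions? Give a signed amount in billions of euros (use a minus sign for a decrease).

FX purchase €37 billion: reserves +€37B, deposits 0.
OMO purchase (from banks) €127 billion: reserves +€127B, deposits 0.
Government spending €215 billion: reserves +€215B, deposits +€215B.
Currency withdrawal €376 billion: reserves −€376B, deposits −€376B.
Totals: Δreserves = +€3B, Δdeposits = −€161B.
Δrequired reserves = 15% × −€161B = −€24.15B.
Δexcess reserves = Δreserves − Δrequired = +€3B − (−€24.15B) = +€27.15 billion.

+€27.15 billion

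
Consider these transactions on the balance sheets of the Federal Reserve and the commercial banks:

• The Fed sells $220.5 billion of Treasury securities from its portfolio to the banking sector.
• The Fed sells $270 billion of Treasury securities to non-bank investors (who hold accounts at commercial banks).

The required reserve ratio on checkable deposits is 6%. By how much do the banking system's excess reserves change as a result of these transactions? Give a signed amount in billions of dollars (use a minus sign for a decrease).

OMO sale (to banks) $220.5 billion: reserves −$220.5B, deposits 0.
Asset sale (to non-banks) $270 billion: reserves −$270B, deposits −$270B.
Totals: Δreserves = −$490.5B, Δdeposits = −$270B.
Δrequired reserves = 6% × −$270B = −$16.2B.
Δexcess reserves = Δreserves − Δrequired = −$490.5B − (−$16.2B) = -$474.3 billion.

-$474.3 billion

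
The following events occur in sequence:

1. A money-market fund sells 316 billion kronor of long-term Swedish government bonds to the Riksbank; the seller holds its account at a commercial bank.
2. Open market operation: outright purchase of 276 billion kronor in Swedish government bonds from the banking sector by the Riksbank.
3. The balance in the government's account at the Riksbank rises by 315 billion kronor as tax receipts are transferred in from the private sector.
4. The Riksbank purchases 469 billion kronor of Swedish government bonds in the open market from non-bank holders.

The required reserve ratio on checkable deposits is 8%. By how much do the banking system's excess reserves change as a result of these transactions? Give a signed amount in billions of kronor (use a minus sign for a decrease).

Asset purchase (from non-banks) 316 billion kronor: reserves +316B, deposits +316B.
OMO purchase (from banks) 276 billion kronor: reserves +276B, deposits 0.
Government account inflow 315 billion kronor: reserves −315B, deposits −315B.
Asset purchase (from non-banks) 469 billion kronor: reserves +469B, deposits +469B.
Totals: Δreserves = +746B, Δdeposits = +470B.
Δrequired reserves = 8% × +470B = +37.6B.
Δexcess reserves = Δreserves − Δrequired = +746B − (+37.6B) = +708.4 billion.

+708.4 billion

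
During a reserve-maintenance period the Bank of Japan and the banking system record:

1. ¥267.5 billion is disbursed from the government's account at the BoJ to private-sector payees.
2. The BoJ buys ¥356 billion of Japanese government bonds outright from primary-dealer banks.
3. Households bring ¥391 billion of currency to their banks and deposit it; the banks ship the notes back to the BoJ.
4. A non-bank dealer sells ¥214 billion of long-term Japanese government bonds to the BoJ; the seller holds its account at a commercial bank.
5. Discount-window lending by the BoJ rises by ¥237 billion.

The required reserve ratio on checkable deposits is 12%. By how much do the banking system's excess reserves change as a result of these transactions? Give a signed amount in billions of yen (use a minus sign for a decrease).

+¥1360.8 billion

Government spending ¥267.5 billion: reserves +¥267.5B, deposits +¥267.5B.
OMO purchase (from banks) ¥356 billion: reserves +¥356B, deposits 0.
Currency deposit ¥391 billion: reserves +¥391B, deposits +¥391B.
Asset purchase (from non-banks) ¥214 billion: reserves +¥214B, deposits +¥214B.
Discount-window loan ¥237 billion: reserves +¥237B, deposits 0.
Totals: Δreserves = +¥1465.5B, Δdeposits = +¥872.5B.
Δrequired reserves = 12% × +¥872.5B = +¥104.7B.
Δexcess reserves = Δreserves − Δrequired = +¥1465.5B − (+¥104.7B) = +¥1360.8 billion.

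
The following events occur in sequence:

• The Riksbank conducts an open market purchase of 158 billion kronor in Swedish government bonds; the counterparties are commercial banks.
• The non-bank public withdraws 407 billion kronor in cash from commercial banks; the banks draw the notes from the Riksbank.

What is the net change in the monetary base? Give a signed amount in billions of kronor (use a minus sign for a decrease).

OMO purchase (from banks) 158 billion kronor: Riksbank balance sheet expands → +158B.
Currency withdrawal 407 billion kronor: just a shift between currency and reserves — both are base money → 0.
Net: 158 + 0 = +158 billion.

+158 billion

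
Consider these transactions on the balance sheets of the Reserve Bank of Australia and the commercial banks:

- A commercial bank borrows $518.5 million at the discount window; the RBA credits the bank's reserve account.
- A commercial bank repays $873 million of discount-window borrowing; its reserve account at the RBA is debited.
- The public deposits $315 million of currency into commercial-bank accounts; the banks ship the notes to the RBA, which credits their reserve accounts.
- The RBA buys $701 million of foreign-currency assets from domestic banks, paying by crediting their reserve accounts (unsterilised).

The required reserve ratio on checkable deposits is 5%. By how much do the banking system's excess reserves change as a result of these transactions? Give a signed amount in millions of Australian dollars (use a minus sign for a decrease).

Discount-window loan $518.5 million: reserves +$518.5M, deposits 0.
Discount-window repayment $873 million: reserves −$873M, deposits 0.
Currency deposit $315 million: reserves +$315M, deposits +$315M.
FX purchase $701 million: reserves +$701M, deposits 0.
Totals: Δreserves = +$661.5M, Δdeposits = +$315M.
Δrequired reserves = 5% × +$315M = +$15.75M.
Δexcess reserves = Δreserves − Δrequired = +$661.5M − (+$15.75M) = +$645.75 million.

+$645.75 million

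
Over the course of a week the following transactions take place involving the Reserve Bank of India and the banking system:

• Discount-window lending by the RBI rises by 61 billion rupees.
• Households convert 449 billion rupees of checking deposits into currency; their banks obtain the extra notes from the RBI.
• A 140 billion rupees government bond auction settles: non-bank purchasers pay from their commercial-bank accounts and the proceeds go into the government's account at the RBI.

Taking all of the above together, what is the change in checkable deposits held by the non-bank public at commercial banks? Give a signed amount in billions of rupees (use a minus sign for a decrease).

RBI balance sheet:
  Assets:      Loans to banks +61B
  Liabilities: Bank reserves −528B, Currency in circulation +449B, Government deposits +140B
Commercial banking system:
  Assets:      Reserves at CB −528B
  Liabilities: Checkable deposits −589B, Borrowings from CB +61B
So the change in checkable deposits held by the non-bank public at commercial banks is -589 billion.

-589 billion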